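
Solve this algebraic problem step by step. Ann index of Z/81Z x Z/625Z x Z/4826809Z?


Exponent = lcm of the cyclic orders; pairwise coprime => product.
3^4*5^4*13^6=81*625*4826809=244357205625


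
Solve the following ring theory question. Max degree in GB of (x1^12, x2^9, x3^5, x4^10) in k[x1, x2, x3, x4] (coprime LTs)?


Pure powers, coprime LTs => already GB.
Degrees: 12, 9, 5, 10
Max=12


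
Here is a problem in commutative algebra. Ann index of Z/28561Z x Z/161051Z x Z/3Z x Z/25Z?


Exponent = lcm of the cyclic orders; pairwise coprime => product.
13^4*11^5*3^1*5^2=28561*161051*3*25=344983320825


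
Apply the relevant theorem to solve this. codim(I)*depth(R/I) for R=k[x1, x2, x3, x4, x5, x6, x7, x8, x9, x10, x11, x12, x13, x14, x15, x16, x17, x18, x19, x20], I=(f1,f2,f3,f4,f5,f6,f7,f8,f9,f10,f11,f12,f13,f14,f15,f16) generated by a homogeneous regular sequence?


codim=16, depth=dim(R/I)=20-16=4
Product=16*4=64


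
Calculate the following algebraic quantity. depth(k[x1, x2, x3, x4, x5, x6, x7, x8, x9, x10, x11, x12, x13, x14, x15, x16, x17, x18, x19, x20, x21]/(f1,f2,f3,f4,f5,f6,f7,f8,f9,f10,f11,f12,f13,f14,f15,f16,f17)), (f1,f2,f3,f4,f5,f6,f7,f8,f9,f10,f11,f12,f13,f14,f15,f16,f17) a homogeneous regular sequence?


depth(R)=21
depth(R/I)=21-17=4


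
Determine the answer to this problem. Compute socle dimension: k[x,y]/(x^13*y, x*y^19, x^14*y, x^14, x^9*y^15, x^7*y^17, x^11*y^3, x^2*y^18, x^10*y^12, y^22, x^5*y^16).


Socle = ann(m) = span of standard monomials u with x*u, y*u in I (staircase corners).
Redundant generators: x^14*y, x^7*y^17
Minimal generators: x^14, x^13*y, x^11*y^3, x^10*y^12, x^9*y^15, x^5*y^16, x^2*y^18, x*y^19, y^22
Corners: y^21, xy^18, x^4y^17, x^8y^15, x^9y^14, x^10y^11, x^12y^2, x^13
Socle dim=8


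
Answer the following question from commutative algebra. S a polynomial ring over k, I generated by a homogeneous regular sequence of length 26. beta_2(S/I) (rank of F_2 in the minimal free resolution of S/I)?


Regular sequence => Koszul complex is the minimal free resolution.
Syz_1 minimally generated by Koszul relations f_i*e_j - f_j*e_i (i<j): mu(Syz_1) = beta_2 = C(m,2) = m(m-1)/2
m=26
26*25/2 = 325


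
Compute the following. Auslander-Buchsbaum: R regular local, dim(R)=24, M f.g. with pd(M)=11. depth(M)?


pd+depth=depth(R)=24
depth=24-11=13


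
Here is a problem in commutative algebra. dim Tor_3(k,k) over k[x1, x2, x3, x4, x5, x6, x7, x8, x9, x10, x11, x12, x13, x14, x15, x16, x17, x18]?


Koszul: C(n,i)=C(18,3)=816


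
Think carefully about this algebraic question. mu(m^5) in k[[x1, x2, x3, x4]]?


C(n+d-1,d)=C(8,5)=56


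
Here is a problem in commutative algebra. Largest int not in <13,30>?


gcd(13,30)=1 => F=ab-a-b=13*30-13-30=390-43=347


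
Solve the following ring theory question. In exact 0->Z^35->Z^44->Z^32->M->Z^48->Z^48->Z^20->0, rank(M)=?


Alt sum=0:
(-1)^0*35 + (-1)^1*44 + (-1)^2*32 + (-1)^3*? + (-1)^4*48 + (-1)^5*48 + (-1)^6*20=0
rank(M)=43


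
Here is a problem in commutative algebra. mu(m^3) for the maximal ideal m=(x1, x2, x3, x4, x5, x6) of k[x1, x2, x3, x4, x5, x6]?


Graded Nakayama: mu(m^d) = dim_k (m^d/m^(d+1)) = #degree-3 monomials in 6 vars
C(n+d-1,d)=C(8,3)=56


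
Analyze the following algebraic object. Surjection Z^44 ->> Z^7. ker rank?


rank(ker) = 44-7 = 37


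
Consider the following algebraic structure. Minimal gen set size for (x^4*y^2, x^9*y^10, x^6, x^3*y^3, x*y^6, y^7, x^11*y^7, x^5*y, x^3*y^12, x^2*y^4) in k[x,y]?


Remove redundant (divisible by others).
x^11*y^7 redundant.
x^3*y^12 redundant.
x^9*y^10 redundant.
Min: x^6, x^5*y, x^4*y^2, x^3*y^3, x^2*y^4, x*y^6, y^7
Count=7


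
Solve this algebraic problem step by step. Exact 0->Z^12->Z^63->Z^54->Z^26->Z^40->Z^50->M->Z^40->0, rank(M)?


Alt sum=0:
(-1)^0*12 + (-1)^1*63 + (-1)^2*54 + (-1)^3*26 + (-1)^4*40 + (-1)^5*50 + (-1)^6*? + (-1)^7*40=0
rank(M)=73


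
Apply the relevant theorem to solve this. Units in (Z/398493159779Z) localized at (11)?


Local ring = Z/2357947691Z.
phi(2357947691) = 11^8*(11-1) = 2143588810


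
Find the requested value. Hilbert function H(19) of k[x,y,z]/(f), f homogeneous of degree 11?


C(21,2)-C(10,2)=210-45=165


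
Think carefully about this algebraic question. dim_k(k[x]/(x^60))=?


Basis: 1,x,...,x^59
dim=60


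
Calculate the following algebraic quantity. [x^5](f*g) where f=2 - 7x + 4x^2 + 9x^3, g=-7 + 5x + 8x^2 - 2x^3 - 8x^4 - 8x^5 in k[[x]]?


[x^5] = sum a_i*b_j, i+j=5
  2*-8=-16
  -7*-8=56
  4*-2=-8
  9*8=72
Sum=104


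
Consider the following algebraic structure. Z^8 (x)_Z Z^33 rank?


rank(M(x)N) = rank(M)*rank(N)
8*33 = 264


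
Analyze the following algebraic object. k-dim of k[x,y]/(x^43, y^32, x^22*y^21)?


k[x,y]/I, I = (x^43, y^32, x^22*y^21)
Rect: 43x32=1376. Corner: (43-22)x(32-21)=231.
dim = 1376-231 = 1145


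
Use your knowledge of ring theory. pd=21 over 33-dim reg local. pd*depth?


pd+depth=33
depth=33-21=12
pd*depth=21*12=252


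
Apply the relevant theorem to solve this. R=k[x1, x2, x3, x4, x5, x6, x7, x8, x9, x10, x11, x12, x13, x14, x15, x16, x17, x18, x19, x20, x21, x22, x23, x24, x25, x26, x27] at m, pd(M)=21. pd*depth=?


pd+depth=27
depth=27-21=6
pd*depth=21*6=126


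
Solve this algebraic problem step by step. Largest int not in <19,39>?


gcd(19,39)=1 => F=ab-a-b=19*39-19-39=741-58=683


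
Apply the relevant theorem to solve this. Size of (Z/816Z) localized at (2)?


2-primary part: 816=2^4*51
Size=2^4=16


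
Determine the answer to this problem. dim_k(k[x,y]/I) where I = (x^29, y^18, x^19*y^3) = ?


k[x,y]/I, I = (x^29, y^18, x^19*y^3)
Rect: 29x18=522. Corner: (29-19)x(18-3)=150.
dim = 522-150 = 372


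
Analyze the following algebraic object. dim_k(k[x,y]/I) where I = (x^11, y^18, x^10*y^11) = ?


k[x,y]/I, I = (x^11, y^18, x^10*y^11)
Rect: 11x18=198. Corner: (11-10)x(18-11)=7.
dim = 198-7 = 191


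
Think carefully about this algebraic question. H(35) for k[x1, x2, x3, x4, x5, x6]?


C(d+n-1,n-1)=C(40,5)=658008


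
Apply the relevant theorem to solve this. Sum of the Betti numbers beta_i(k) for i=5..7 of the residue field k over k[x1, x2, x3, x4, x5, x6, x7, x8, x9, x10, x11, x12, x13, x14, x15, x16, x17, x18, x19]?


Koszul resolution: beta_i(k)=C(n,i), n=19
C(19,5)=11628, C(19,6)=27132, C(19,7)=50388
Sum=89148


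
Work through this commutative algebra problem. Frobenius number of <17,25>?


gcd(17,25)=1 => F=ab-a-b=17*25-17-25=425-42=383


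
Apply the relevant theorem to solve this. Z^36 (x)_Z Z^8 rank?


rank(M(x)N) = rank(M)*rank(N)
36*8 = 288


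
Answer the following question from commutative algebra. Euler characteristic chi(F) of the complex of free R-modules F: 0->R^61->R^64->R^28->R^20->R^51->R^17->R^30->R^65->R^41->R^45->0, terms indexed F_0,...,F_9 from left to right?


chi = sum (-1)^i * rank:
(-1)^0*61=61
(-1)^1*64=-64
(-1)^2*28=28
(-1)^3*20=-20
(-1)^4*51=51
(-1)^5*17=-17
(-1)^6*30=30
(-1)^7*65=-65
(-1)^8*41=41
(-1)^9*45=-45
chi=0


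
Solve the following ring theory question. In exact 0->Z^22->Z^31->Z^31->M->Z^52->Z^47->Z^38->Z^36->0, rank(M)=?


Alt sum=0:
(-1)^0*22 + (-1)^1*31 + (-1)^2*31 + (-1)^3*? + (-1)^4*52 + (-1)^5*47 + (-1)^6*38 + (-1)^7*36=0
rank(M)=29


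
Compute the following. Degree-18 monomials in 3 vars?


C(d+n-1,n-1)=C(20,2)=190


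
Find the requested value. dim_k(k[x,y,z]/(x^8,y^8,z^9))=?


Basis: x^iy^jz^k, i<8,j<8,k<9
8*8*9=576


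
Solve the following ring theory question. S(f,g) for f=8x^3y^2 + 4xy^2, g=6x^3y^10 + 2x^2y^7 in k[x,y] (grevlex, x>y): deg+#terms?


LT(f)=8x^3y^2, LT(g)=6x^3y^10
lcm(LM)=x^3y^10
S(f,g) (scaled by 48 to clear denominators) = 6y^8*f - 8*g = 24xy^10 - 16x^2y^7
2 terms, deg 11.
11+2=13


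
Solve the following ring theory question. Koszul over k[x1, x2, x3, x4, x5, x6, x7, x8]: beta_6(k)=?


C(n,i)=C(8,6)=28


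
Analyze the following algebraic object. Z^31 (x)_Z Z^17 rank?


rank(M(x)N) = rank(M)*rank(N)
31*17 = 527


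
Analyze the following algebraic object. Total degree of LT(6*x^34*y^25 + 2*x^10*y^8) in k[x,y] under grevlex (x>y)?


LT: 6*x^34*y^25
deg_x=34, deg_y=25
Total=34+25=59


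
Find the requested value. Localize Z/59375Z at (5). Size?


5-primary part: 59375=5^5*19
Size=5^5=3125


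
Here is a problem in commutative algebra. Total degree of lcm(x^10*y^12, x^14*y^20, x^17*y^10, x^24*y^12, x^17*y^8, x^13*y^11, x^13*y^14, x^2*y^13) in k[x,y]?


lcm = componentwise max:
x: max(10,14,17,24,17,13,13,2)=24
y: max(12,20,10,12,8,11,14,13)=20
Total=24+20=44


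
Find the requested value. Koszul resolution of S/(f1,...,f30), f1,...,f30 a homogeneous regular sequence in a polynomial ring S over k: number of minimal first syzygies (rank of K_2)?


Regular sequence => Koszul complex is the minimal free resolution.
Syz_1 minimally generated by Koszul relations f_i*e_j - f_j*e_i (i<j): mu(Syz_1) = beta_2 = C(m,2) = m(m-1)/2
m=30
30*29/2 = 435


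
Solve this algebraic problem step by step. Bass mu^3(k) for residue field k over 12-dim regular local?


C(n,i)=C(12,3)=220


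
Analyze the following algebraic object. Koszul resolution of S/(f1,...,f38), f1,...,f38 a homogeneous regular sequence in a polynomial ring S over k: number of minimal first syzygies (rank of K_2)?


Regular sequence => Koszul complex is the minimal free resolution.
Syz_1 minimally generated by Koszul relations f_i*e_j - f_j*e_i (i<j): mu(Syz_1) = beta_2 = C(m,2) = m(m-1)/2
m=38
38*37/2 = 703


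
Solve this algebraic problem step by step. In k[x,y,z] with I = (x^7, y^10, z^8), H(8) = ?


Need i<7, j<10, k<8 with i+j+k=8.
For each i, j ranges over max(0,8-i-7)..min(9,8-i):
  i=0: j in [1,8] -> 8
  i=1: j in [0,7] -> 8
  i=2: j in [0,6] -> 7
  i=3: j in [0,5] -> 6
  i=4: j in [0,4] -> 5
  i=5: j in [0,3] -> 4
  i=6: j in [0,2] -> 3
H(8) = 8+8+7+6+5+4+3 = 41


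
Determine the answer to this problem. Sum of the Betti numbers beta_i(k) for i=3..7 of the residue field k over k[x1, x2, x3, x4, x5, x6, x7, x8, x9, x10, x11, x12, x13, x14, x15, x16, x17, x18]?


Koszul resolution: beta_i(k)=C(n,i), n=18
C(18,3)=816, C(18,4)=3060, C(18,5)=8568, C(18,6)=18564, C(18,7)=31824
Sum=62832


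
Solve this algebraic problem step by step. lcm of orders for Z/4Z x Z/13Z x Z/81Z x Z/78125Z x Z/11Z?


Exponent = lcm of the cyclic orders; pairwise coprime => product.
2^2*13^1*3^4*5^7*11^1=4*13*81*78125*11=3619687500


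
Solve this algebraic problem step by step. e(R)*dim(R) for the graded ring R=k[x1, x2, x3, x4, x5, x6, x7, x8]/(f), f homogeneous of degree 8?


e(R)=deg(f)=8, dim(R)=8-1=7
e*dim=8*7=56


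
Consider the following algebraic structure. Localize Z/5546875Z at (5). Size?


5-primary part: 5546875=5^7*71
Size=5^7=78125


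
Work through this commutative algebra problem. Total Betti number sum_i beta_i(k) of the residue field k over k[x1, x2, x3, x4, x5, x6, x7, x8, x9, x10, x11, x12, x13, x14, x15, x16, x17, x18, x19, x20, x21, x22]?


Koszul resolution: beta_i(k)=C(n,i), n=22
sum_i C(22,i) = 2^22 = 4194304


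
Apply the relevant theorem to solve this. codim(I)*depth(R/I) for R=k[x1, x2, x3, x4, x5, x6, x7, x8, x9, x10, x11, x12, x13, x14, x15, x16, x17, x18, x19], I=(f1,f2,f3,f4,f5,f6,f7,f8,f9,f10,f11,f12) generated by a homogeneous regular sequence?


codim=12, depth=dim(R/I)=19-12=7
Product=12*7=84


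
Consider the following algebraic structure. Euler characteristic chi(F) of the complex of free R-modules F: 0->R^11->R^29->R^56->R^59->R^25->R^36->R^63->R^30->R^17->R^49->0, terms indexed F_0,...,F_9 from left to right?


chi = sum (-1)^i * rank:
(-1)^0*11=11
(-1)^1*29=-29
(-1)^2*56=56
(-1)^3*59=-59
(-1)^4*25=25
(-1)^5*36=-36
(-1)^6*63=63
(-1)^7*30=-30
(-1)^8*17=17
(-1)^9*49=-49
chi=-31


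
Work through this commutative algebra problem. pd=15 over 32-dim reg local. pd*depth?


pd+depth=32
depth=32-15=17
pd*depth=15*17=255


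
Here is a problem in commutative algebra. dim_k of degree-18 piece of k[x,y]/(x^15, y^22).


k[x,y], I = (x^15, y^22), d = 18
Need i < 15 and d-i < 22.
Range: 0 <= i <= 14.
H(18) = 15


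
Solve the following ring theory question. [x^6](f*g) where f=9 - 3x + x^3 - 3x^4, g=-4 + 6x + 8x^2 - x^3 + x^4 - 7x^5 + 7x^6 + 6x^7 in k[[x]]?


[x^6] = sum a_i*b_j, i+j=6
  9*7=63
  -3*-7=21
  1*-1=-1
  -3*8=-24
Sum=59


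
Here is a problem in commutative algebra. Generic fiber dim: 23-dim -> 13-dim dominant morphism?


dim(fiber)=dim(X)-dim(Y)=23-13=10


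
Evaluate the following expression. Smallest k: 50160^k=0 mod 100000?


50160^k mod 100000:
k=1: 50160
k=2: 25600
k=3: 96000
k=4: 60000
k=5: 0
First zero at k = 5


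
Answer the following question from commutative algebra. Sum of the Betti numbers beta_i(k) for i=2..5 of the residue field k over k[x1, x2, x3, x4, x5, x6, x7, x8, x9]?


Koszul resolution: beta_i(k)=C(n,i), n=9
C(9,2)=36, C(9,3)=84, C(9,4)=126, C(9,5)=126
Sum=372


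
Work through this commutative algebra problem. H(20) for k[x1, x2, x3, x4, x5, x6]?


C(d+n-1,n-1)=C(25,5)=53130


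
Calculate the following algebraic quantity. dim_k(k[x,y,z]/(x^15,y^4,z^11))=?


Basis: x^iy^jz^k, i<15,j<4,k<11
15*4*11=660


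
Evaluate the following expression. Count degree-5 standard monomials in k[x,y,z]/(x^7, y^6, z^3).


Need i<7, j<6, k<3 with i+j+k=5.
For each i, j ranges over max(0,5-i-2)..min(5,5-i):
  i=0: j in [3,5] -> 3
  i=1: j in [2,4] -> 3
  i=2: j in [1,3] -> 3
  i=3: j in [0,2] -> 3
  i=4: j in [0,1] -> 2
  i=5: j in [0,0] -> 1
H(5) = 3+3+3+3+2+1 = 15


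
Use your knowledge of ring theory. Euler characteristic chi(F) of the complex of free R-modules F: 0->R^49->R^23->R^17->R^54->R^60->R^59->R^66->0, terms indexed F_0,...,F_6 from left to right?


chi = sum (-1)^i * rank:
(-1)^0*49=49
(-1)^1*23=-23
(-1)^2*17=17
(-1)^3*54=-54
(-1)^4*60=60
(-1)^5*59=-59
(-1)^6*66=66
chi=56


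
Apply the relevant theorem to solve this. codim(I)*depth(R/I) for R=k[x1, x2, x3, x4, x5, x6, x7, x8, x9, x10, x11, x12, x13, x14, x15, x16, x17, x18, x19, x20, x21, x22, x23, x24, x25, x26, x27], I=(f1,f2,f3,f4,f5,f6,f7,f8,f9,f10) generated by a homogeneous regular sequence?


codim=10, depth=dim(R/I)=27-10=17
Product=10*17=170


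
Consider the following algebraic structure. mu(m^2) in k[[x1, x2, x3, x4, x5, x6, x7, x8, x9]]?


C(n+d-1,d)=C(10,2)=45


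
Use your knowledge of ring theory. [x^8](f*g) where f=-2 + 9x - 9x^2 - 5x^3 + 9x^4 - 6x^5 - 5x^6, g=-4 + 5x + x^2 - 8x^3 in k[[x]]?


[x^8] = sum a_i*b_j, i+j=8
  -6*-8=48
  -5*1=-5
Sum=43


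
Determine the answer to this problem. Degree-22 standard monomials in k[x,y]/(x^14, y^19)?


k[x,y], I = (x^14, y^19), d = 22
Need i < 14 and d-i < 19.
Range: 4 <= i <= 13.
H(22) = 10


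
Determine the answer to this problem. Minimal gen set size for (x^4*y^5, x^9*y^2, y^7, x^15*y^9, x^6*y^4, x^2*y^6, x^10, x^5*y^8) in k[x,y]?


Remove redundant (divisible by others).
x^5*y^8 redundant.
x^15*y^9 redundant.
Min: x^10, x^9*y^2, x^6*y^4, x^4*y^5, x^2*y^6, y^7
Count=6


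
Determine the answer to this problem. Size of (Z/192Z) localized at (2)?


2-primary part: 192=2^6*3
Size=2^6=64


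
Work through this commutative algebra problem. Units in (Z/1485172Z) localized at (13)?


Local ring = Z/371293Z.
phi(371293) = 13^4*(13-1) = 342732


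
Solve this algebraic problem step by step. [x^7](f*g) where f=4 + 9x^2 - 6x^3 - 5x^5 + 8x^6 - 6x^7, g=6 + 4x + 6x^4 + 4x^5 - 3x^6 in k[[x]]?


[x^7] = sum a_i*b_j, i+j=7
  9*4=36
  -6*6=-36
  8*4=32
  -6*6=-36
Sum=-4


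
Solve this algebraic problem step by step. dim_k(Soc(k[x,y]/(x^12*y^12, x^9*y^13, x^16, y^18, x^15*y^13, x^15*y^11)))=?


Socle = ann(m) = span of standard monomials u with x*u, y*u in I (staircase corners).
Redundant generators: x^15*y^13
Minimal generators: x^16, x^15*y^11, x^12*y^12, x^9*y^13, y^18
Corners: x^8y^17, x^11y^12, x^14y^11, x^15y^10
Socle dim=4


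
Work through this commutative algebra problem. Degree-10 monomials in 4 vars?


C(d+n-1,n-1)=C(13,3)=286


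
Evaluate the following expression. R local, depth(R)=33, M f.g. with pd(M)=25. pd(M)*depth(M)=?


pd+depth=33
depth=33-25=8
pd*depth=25*8=200


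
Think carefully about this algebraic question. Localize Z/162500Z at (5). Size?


5-primary part: 162500=5^5*52
Size=5^5=3125


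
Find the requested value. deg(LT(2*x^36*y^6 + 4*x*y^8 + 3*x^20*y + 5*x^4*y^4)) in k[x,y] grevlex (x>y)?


LT: 2*x^36*y^6
deg_x=36, deg_y=6
Total=36+6=42


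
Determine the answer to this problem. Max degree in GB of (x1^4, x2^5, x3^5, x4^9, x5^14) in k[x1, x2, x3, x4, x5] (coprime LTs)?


Pure powers, coprime LTs => already GB.
Degrees: 4, 5, 5, 9, 14
Max=14


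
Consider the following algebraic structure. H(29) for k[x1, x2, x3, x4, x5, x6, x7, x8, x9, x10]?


C(d+n-1,n-1)=C(38,9)=163011640


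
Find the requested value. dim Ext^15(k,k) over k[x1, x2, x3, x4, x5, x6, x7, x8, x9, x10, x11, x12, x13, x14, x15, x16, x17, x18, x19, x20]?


C(n,i)=C(20,15)=15504


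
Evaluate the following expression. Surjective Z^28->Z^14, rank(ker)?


rank(ker) = 28-14 = 14


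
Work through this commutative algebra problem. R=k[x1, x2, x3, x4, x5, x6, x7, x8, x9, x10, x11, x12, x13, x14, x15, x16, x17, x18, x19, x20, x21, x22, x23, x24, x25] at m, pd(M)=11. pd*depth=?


pd+depth=25
depth=25-11=14
pd*depth=11*14=154


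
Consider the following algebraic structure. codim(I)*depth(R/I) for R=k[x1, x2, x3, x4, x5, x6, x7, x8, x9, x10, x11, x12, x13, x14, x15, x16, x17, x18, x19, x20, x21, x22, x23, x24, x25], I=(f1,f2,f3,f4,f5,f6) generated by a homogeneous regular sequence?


codim=6, depth=dim(R/I)=25-6=19
Product=6*19=114


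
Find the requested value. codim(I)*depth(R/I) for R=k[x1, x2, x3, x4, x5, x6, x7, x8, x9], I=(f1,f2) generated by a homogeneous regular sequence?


codim=2, depth=dim(R/I)=9-2=7
Product=2*7=14


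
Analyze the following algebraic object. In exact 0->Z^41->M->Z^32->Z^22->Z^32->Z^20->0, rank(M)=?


Alt sum=0:
(-1)^0*41 + (-1)^1*? + (-1)^2*32 + (-1)^3*22 + (-1)^4*32 + (-1)^5*20=0
rank(M)=63


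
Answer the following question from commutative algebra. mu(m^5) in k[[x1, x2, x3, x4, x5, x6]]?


C(n+d-1,d)=C(10,5)=252


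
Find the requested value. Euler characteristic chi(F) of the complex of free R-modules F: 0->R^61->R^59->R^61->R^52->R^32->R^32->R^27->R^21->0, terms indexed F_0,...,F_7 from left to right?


chi = sum (-1)^i * rank:
(-1)^0*61=61
(-1)^1*59=-59
(-1)^2*61=61
(-1)^3*52=-52
(-1)^4*32=32
(-1)^5*32=-32
(-1)^6*27=27
(-1)^7*21=-21
chi=17


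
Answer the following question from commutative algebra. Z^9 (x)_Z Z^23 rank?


rank(M(x)N) = rank(M)*rank(N)
9*23 = 207


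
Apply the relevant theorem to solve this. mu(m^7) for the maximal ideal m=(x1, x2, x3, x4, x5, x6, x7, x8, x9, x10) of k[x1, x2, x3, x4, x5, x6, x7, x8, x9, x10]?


Graded Nakayama: mu(m^d) = dim_k (m^d/m^(d+1)) = #degree-7 monomials in 10 vars
C(n+d-1,d)=C(16,7)=11440


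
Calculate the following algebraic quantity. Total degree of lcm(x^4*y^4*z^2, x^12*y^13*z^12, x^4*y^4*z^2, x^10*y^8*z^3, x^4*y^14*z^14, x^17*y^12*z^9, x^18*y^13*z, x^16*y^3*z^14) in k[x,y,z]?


lcm = componentwise max:
x: max(4,12,4,10,4,17,18,16)=18
y: max(4,13,4,8,14,12,13,3)=14
z: max(2,12,2,3,14,9,1,14)=14
Total=18+14+14=46


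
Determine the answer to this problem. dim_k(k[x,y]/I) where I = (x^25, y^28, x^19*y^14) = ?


k[x,y]/I, I = (x^25, y^28, x^19*y^14)
Rect: 25x28=700. Corner: (25-19)x(28-14)=84.
dim = 700-84 = 616


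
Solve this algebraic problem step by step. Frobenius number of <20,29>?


gcd(20,29)=1 => F=ab-a-b=20*29-20-29=580-49=531


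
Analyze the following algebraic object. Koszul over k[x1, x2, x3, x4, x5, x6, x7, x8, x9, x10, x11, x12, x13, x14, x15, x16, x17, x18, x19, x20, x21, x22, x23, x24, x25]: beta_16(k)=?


C(n,i)=C(25,16)=2042975


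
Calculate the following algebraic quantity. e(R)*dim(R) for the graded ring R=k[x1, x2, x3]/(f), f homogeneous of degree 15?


e(R)=deg(f)=15, dim(R)=3-1=2
e*dim=15*2=30


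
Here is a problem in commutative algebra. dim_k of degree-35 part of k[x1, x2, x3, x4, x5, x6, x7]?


C(d+n-1,n-1)=C(41,6)=4496388


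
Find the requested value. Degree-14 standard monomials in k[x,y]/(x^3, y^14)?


k[x,y], I = (x^3, y^14), d = 14
Need i < 3 and d-i < 14.
Range: 1 <= i <= 2.
H(14) = 2


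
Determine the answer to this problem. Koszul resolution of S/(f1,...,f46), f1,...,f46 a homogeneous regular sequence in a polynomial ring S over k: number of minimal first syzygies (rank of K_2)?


Regular sequence => Koszul complex is the minimal free resolution.
Syz_1 minimally generated by Koszul relations f_i*e_j - f_j*e_i (i<j): mu(Syz_1) = beta_2 = C(m,2) = m(m-1)/2
m=46
46*45/2 = 1035


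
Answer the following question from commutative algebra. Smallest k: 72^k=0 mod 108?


72^k mod 108:
k=1: 72
k=2: 0
First zero at k = 2


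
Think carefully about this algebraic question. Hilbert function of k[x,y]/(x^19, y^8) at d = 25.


k[x,y], I = (x^19, y^8), d = 25
Need i < 19 and d-i < 8.
Range: 18 <= i <= 18.
H(25) = 1


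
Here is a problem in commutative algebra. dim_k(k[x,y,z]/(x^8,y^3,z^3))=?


Basis: x^iy^jz^k, i<8,j<3,k<3
8*3*3=72


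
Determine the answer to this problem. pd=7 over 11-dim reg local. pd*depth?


pd+depth=11
depth=11-7=4
pd*depth=7*4=28


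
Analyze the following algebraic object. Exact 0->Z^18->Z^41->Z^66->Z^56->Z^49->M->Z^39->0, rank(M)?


Alt sum=0:
(-1)^0*18 + (-1)^1*41 + (-1)^2*66 + (-1)^3*56 + (-1)^4*49 + (-1)^5*? + (-1)^6*39=0
rank(M)=75


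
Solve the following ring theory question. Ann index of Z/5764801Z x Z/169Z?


Exponent = lcm of the cyclic orders; pairwise coprime => product.
7^8*13^2=5764801*169=974251369


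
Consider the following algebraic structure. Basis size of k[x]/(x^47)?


Basis: 1,x,...,x^46
dim=47


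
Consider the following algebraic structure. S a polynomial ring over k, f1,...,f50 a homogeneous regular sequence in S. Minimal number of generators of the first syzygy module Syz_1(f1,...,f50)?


Regular sequence => Koszul complex is the minimal free resolution.
Syz_1 minimally generated by Koszul relations f_i*e_j - f_j*e_i (i<j): mu(Syz_1) = beta_2 = C(m,2) = m(m-1)/2
m=50
50*49/2 = 1225


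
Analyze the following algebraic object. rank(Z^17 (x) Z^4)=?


rank(M(x)N) = rank(M)*rank(N)
17*4 = 68


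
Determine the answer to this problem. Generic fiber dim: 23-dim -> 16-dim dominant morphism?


dim(fiber)=dim(X)-dim(Y)=23-16=7


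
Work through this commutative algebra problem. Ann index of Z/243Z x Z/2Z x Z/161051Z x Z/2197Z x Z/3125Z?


Exponent = lcm of the cyclic orders; pairwise coprime => product.
3^5*2^1*11^5*13^3*5^5=243*2*161051*2197*3125=537377865131250


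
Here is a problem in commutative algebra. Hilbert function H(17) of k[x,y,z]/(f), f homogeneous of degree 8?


C(19,2)-C(11,2)=171-55=116


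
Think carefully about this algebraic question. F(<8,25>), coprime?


gcd(8,25)=1 => F=ab-a-b=8*25-8-25=200-33=167


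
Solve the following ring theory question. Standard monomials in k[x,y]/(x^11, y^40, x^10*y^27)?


k[x,y]/I, I = (x^11, y^40, x^10*y^27)
Rect: 11x40=440. Corner: (11-10)x(40-27)=13.
dim = 440-13 = 427


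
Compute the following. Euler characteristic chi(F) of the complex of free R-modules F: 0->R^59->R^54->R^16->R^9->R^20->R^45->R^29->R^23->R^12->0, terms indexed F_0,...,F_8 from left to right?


chi = sum (-1)^i * rank:
(-1)^0*59=59
(-1)^1*54=-54
(-1)^2*16=16
(-1)^3*9=-9
(-1)^4*20=20
(-1)^5*45=-45
(-1)^6*29=29
(-1)^7*23=-23
(-1)^8*12=12
chi=5


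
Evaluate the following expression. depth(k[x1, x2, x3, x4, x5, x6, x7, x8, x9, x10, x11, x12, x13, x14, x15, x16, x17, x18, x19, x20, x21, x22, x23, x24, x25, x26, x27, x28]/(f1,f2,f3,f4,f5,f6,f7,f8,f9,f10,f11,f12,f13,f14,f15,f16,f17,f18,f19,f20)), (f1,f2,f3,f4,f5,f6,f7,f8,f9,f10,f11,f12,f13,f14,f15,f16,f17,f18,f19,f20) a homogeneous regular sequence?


depth(R)=28
depth(R/I)=28-20=8


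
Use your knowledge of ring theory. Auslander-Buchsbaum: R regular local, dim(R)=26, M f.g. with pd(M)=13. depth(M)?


pd+depth=depth(R)=26
depth=26-13=13


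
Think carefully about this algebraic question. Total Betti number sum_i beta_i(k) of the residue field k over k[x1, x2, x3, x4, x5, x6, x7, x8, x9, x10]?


Koszul resolution: beta_i(k)=C(n,i), n=10
sum_i C(10,i) = 2^10 = 1024


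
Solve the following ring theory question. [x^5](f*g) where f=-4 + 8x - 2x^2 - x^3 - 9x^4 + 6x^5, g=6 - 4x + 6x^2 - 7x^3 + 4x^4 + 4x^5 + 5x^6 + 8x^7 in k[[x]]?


[x^5] = sum a_i*b_j, i+j=5
  -4*4=-16
  8*4=32
  -2*-7=14
  -1*6=-6
  -9*-4=36
  6*6=36
Sum=96


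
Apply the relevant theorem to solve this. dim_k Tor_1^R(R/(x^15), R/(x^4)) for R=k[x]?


Tor_1(R/I,R/J)=(I cap J)/IJ=(x^15)/(x^19)
dim=19-15=min(15,4)=4


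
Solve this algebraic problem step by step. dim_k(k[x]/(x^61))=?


Basis: 1,x,...,x^60
dim=61


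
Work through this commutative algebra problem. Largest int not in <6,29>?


gcd(6,29)=1 => F=ab-a-b=6*29-6-29=174-35=139


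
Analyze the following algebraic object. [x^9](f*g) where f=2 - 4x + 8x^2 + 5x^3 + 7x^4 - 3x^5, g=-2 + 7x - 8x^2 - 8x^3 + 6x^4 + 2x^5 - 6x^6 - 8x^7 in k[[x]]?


[x^9] = sum a_i*b_j, i+j=9
  8*-8=-64
  5*-6=-30
  7*2=14
  -3*6=-18
Sum=-98


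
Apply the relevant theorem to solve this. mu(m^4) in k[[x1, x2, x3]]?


C(n+d-1,d)=C(6,4)=15


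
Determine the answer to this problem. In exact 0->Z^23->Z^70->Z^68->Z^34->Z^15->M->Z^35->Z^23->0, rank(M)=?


Alt sum=0:
(-1)^0*23 + (-1)^1*70 + (-1)^2*68 + (-1)^3*34 + (-1)^4*15 + (-1)^5*? + (-1)^6*35 + (-1)^7*23=0
rank(M)=14


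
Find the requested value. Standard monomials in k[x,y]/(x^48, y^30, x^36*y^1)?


k[x,y]/I, I = (x^48, y^30, x^36*y^1)
Rect: 48x30=1440. Corner: (48-36)x(30-1)=348.
dim = 1440-348 = 1092


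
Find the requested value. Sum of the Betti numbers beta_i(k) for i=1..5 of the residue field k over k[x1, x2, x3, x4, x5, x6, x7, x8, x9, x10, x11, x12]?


Koszul resolution: beta_i(k)=C(n,i), n=12
C(12,1)=12, C(12,2)=66, C(12,3)=220, C(12,4)=495, C(12,5)=792
Sum=1585


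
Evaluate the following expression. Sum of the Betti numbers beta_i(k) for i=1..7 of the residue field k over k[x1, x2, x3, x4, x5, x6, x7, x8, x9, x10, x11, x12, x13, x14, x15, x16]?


Koszul resolution: beta_i(k)=C(n,i), n=16
C(16,1)=16, C(16,2)=120, C(16,3)=560, C(16,4)=1820, C(16,5)=4368, C(16,6)=8008, C(16,7)=11440
Sum=26332


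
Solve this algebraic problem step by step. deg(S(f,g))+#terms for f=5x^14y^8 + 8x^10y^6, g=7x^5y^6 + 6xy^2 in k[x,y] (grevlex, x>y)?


LT(f)=5x^14y^8, LT(g)=7x^5y^6
lcm(LM)=x^14y^8
S(f,g) (scaled by 35 to clear denominators) = 7*f - 5x^9y^2*g = 56x^10y^6 - 30x^10y^4
2 terms, deg 16.
16+2=18


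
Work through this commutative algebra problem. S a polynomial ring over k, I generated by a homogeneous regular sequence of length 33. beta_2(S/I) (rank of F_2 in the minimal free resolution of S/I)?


Regular sequence => Koszul complex is the minimal free resolution.
Syz_1 minimally generated by Koszul relations f_i*e_j - f_j*e_i (i<j): mu(Syz_1) = beta_2 = C(m,2) = m(m-1)/2
m=33
33*32/2 = 528


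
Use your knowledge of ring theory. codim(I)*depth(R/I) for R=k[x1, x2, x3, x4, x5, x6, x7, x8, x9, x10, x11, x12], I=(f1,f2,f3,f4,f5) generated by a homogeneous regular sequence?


codim=5, depth=dim(R/I)=12-5=7
Product=5*7=35


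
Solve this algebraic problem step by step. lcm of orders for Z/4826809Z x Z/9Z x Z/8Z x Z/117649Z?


Exponent = lcm of the cyclic orders; pairwise coprime => product.
13^6*3^2*2^3*7^6=4826809*9*8*117649=40886586146952


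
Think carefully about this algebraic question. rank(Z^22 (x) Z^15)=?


rank(M(x)N) = rank(M)*rank(N)
22*15 = 330


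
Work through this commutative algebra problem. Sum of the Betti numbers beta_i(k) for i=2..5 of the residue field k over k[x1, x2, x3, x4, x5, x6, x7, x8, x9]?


Koszul resolution: beta_i(k)=C(n,i), n=9
C(9,2)=36, C(9,3)=84, C(9,4)=126, C(9,5)=126
Sum=372


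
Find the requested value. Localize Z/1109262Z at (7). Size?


7-primary part: 1109262=7^5*66
Size=7^5=16807


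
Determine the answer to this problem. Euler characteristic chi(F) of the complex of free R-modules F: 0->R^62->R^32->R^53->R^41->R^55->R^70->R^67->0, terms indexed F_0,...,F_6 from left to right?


chi = sum (-1)^i * rank:
(-1)^0*62=62
(-1)^1*32=-32
(-1)^2*53=53
(-1)^3*41=-41
(-1)^4*55=55
(-1)^5*70=-70
(-1)^6*67=67
chi=94


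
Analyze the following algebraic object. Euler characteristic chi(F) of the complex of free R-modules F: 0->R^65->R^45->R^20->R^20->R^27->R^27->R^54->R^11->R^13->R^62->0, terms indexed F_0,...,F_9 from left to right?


chi = sum (-1)^i * rank:
(-1)^0*65=65
(-1)^1*45=-45
(-1)^2*20=20
(-1)^3*20=-20
(-1)^4*27=27
(-1)^5*27=-27
(-1)^6*54=54
(-1)^7*11=-11
(-1)^8*13=13
(-1)^9*62=-62
chi=14


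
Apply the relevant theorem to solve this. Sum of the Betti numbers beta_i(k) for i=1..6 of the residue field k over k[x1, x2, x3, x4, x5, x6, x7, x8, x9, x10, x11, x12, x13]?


Koszul resolution: beta_i(k)=C(n,i), n=13
C(13,1)=13, C(13,2)=78, C(13,3)=286, C(13,4)=715, C(13,5)=1287, C(13,6)=1716
Sum=4095


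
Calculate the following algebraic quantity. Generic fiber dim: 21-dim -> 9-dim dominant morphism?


dim(fiber)=dim(X)-dim(Y)=21-9=12


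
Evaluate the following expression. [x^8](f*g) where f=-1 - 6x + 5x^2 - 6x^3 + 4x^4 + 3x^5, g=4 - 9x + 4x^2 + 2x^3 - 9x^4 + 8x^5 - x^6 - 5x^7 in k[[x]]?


[x^8] = sum a_i*b_j, i+j=8
  -6*-5=30
  5*-1=-5
  -6*8=-48
  4*-9=-36
  3*2=6
Sum=-53


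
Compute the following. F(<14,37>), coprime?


gcd(14,37)=1 => F=ab-a-b=14*37-14-37=518-51=467


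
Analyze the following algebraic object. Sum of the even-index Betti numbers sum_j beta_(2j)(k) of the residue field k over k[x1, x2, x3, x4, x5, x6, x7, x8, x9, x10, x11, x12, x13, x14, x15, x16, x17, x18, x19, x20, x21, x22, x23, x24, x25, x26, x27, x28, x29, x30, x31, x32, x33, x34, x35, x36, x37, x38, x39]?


Koszul resolution: beta_i(k)=C(n,i), n=39
sum_even C(39,i) = 2^(n-1) = 2^38 = 274877906944


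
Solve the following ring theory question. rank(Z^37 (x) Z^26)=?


rank(M(x)N) = rank(M)*rank(N)
37*26 = 962


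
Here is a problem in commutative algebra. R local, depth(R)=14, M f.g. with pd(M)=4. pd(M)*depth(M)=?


pd+depth=14
depth=14-4=10
pd*depth=4*10=40


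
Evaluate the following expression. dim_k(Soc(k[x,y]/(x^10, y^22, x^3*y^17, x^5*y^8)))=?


Socle = ann(m) = span of standard monomials u with x*u, y*u in I (staircase corners).
Minimal generators: x^10, x^5*y^8, x^3*y^17, y^22
Corners: x^2y^21, x^4y^16, x^9y^7
Socle dim=3


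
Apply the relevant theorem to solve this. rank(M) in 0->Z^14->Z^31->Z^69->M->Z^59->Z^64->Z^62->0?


Alt sum=0:
(-1)^0*14 + (-1)^1*31 + (-1)^2*69 + (-1)^3*? + (-1)^4*59 + (-1)^5*64 + (-1)^6*62=0
rank(M)=109


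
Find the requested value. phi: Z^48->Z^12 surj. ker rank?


rank(ker) = 48-12 = 36


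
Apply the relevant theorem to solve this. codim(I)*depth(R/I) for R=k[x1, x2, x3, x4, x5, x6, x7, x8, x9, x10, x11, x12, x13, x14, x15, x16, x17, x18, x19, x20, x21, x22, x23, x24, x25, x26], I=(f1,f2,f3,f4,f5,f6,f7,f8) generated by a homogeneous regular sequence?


codim=8, depth=dim(R/I)=26-8=18
Product=8*18=144


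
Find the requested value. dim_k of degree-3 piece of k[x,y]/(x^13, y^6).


k[x,y], I = (x^13, y^6), d = 3
Need i < 13 and d-i < 6.
Range: 0 <= i <= 3.
H(3) = 4


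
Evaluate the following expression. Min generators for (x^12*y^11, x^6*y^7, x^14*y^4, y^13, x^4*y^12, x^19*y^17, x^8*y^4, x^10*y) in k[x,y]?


Remove redundant (divisible by others).
x^12*y^11 redundant.
x^19*y^17 redundant.
x^14*y^4 redundant.
Min: x^10*y, x^8*y^4, x^6*y^7, x^4*y^12, y^13
Count=5


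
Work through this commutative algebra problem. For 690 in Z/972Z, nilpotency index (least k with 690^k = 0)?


690^k mod 972:
k=1: 690
k=2: 792
k=3: 216
k=4: 324
k=5: 0
First zero at k = 5


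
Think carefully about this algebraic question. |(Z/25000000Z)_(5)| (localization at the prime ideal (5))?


5-primary part: 25000000=5^8*64
Size=5^8=390625


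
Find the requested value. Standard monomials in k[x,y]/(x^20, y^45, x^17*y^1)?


k[x,y]/I, I = (x^20, y^45, x^17*y^1)
Rect: 20x45=900. Corner: (20-17)x(45-1)=132.
dim = 900-132 = 768


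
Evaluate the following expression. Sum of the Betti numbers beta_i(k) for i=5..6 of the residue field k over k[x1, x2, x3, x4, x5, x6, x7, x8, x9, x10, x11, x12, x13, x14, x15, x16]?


Koszul resolution: beta_i(k)=C(n,i), n=16
C(16,5)=4368, C(16,6)=8008
Sum=12376


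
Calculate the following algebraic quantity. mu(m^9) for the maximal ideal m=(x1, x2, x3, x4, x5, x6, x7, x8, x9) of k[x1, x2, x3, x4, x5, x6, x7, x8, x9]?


Graded Nakayama: mu(m^d) = dim_k (m^d/m^(d+1)) = #degree-9 monomials in 9 vars
C(n+d-1,d)=C(17,9)=24310


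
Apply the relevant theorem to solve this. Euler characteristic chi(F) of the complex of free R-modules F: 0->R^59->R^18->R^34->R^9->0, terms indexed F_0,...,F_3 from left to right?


chi = sum (-1)^i * rank:
(-1)^0*59=59
(-1)^1*18=-18
(-1)^2*34=34
(-1)^3*9=-9
chi=66


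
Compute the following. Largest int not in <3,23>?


gcd(3,23)=1 => F=ab-a-b=3*23-3-23=69-26=43


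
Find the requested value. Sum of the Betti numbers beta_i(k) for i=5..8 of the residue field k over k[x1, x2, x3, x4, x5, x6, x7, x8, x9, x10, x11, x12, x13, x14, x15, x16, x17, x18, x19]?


Koszul resolution: beta_i(k)=C(n,i), n=19
C(19,5)=11628, C(19,6)=27132, C(19,7)=50388, C(19,8)=75582
Sum=164730


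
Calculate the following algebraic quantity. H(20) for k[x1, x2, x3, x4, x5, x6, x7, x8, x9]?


C(d+n-1,n-1)=C(28,8)=3108105


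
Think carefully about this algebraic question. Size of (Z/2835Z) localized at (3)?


3-primary part: 2835=3^4*35
Size=3^4=81


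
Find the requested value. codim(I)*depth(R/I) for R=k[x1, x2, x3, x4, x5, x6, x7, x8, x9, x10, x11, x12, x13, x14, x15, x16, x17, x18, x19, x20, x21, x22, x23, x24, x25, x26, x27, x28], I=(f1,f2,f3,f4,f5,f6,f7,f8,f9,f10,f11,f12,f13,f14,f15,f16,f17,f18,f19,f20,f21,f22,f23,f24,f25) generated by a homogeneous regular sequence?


codim=25, depth=dim(R/I)=28-25=3
Product=25*3=75


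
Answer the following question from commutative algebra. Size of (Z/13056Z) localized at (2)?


2-primary part: 13056=2^8*51
Size=2^8=256


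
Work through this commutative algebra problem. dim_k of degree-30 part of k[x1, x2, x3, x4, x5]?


C(d+n-1,n-1)=C(34,4)=46376


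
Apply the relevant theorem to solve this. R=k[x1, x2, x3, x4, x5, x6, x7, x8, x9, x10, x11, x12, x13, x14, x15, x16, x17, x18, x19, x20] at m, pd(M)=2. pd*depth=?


pd+depth=20
depth=20-2=18
pd*depth=2*18=36


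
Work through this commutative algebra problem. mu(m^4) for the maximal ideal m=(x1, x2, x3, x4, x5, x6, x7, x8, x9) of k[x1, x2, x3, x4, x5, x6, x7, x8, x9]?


Graded Nakayama: mu(m^d) = dim_k (m^d/m^(d+1)) = #degree-4 monomials in 9 vars
C(n+d-1,d)=C(12,4)=495


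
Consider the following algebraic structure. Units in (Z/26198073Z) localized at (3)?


Local ring = Z/19683Z.
phi(19683) = 3^8*(3-1) = 13122


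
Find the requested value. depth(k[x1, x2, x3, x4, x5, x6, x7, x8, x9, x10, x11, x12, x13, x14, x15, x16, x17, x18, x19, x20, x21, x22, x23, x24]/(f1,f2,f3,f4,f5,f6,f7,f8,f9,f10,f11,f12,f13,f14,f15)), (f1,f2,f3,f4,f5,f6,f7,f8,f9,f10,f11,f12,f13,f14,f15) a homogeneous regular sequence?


depth(R)=24
depth(R/I)=24-15=9


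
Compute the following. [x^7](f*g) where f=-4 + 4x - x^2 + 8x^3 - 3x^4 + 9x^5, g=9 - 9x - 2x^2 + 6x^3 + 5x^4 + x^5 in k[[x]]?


[x^7] = sum a_i*b_j, i+j=7
  -1*1=-1
  8*5=40
  -3*6=-18
  9*-2=-18
Sum=3


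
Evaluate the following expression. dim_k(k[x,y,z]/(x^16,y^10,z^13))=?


Basis: x^iy^jz^k, i<16,j<10,k<13
16*10*13=2080


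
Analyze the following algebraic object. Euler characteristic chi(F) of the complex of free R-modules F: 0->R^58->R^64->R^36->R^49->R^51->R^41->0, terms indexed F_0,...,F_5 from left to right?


chi = sum (-1)^i * rank:
(-1)^0*58=58
(-1)^1*64=-64
(-1)^2*36=36
(-1)^3*49=-49
(-1)^4*51=51
(-1)^5*41=-41
chi=-9


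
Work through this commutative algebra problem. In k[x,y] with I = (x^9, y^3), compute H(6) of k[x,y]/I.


k[x,y], I = (x^9, y^3), d = 6
Need i < 9 and d-i < 3.
Range: 4 <= i <= 6.
H(6) = 3


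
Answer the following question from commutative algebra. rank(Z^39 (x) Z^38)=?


rank(M(x)N) = rank(M)*rank(N)
39*38 = 1482


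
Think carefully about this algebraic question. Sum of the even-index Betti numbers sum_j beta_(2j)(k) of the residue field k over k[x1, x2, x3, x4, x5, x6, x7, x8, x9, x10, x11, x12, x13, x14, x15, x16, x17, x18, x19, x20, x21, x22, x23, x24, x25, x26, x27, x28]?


Koszul resolution: beta_i(k)=C(n,i), n=28
sum_even C(28,i) = 2^(n-1) = 2^27 = 134217728


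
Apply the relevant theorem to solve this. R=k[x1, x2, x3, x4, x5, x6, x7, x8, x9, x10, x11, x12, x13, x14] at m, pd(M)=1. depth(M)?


pd+depth=depth(R)=14
depth=14-1=13


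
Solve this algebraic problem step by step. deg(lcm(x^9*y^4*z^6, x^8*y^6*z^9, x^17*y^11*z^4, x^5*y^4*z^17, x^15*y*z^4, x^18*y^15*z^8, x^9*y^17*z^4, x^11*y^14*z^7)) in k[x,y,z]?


lcm = componentwise max:
x: max(9,8,17,5,15,18,9,11)=18
y: max(4,6,11,4,1,15,17,14)=17
z: max(6,9,4,17,4,8,4,7)=17
Total=18+17+17=52


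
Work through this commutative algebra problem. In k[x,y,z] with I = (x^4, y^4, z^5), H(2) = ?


Need i<4, j<4, k<5 with i+j+k=2.
For each i, j ranges over max(0,2-i-4)..min(3,2-i):
  i=0: j in [0,2] -> 3
  i=1: j in [0,1] -> 2
  i=2: j in [0,0] -> 1
H(2) = 3+2+1 = 6


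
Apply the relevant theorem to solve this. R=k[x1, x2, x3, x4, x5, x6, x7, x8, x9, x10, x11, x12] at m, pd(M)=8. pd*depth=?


pd+depth=12
depth=12-8=4
pd*depth=8*4=32


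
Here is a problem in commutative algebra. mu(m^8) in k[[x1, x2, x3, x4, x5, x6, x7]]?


C(n+d-1,d)=C(14,8)=3003


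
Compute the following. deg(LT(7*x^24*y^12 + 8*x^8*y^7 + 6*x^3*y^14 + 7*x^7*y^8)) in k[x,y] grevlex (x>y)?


LT: 7*x^24*y^12
deg_x=24, deg_y=12
Total=24+12=36


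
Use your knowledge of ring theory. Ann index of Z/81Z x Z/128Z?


Exponent = lcm of the cyclic orders; pairwise coprime => product.
3^4*2^7=81*128=10368


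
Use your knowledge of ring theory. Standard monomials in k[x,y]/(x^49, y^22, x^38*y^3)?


k[x,y]/I, I = (x^49, y^22, x^38*y^3)
Rect: 49x22=1078. Corner: (49-38)x(22-3)=209.
dim = 1078-209 = 869


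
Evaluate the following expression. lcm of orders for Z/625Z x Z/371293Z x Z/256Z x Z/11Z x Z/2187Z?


Exponent = lcm of the cyclic orders; pairwise coprime => product.
5^4*13^5*2^8*11^1*3^7=625*371293*256*11*2187=1429151312160000


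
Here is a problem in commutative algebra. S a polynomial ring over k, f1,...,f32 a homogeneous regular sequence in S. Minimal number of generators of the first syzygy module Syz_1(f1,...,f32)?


Regular sequence => Koszul complex is the minimal free resolution.
Syz_1 minimally generated by Koszul relations f_i*e_j - f_j*e_i (i<j): mu(Syz_1) = beta_2 = C(m,2) = m(m-1)/2
m=32
32*31/2 = 496


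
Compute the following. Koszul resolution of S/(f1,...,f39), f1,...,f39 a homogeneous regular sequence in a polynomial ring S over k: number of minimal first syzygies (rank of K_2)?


Regular sequence => Koszul complex is the minimal free resolution.
Syz_1 minimally generated by Koszul relations f_i*e_j - f_j*e_i (i<j): mu(Syz_1) = beta_2 = C(m,2) = m(m-1)/2
m=39
39*38/2 = 741


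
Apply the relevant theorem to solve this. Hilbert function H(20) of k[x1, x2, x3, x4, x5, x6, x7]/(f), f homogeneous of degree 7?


C(26,6)-C(19,6)=230230-27132=203098
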